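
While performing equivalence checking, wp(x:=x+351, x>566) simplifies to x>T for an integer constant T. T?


Formula: wp(x:=E, P) = P[E/x] (substitute E for x in postcondition)
Step 1: Postcondition: x>566
Step 2: Substitute x+351 for x: x+351>566
Step 3: Solve for x: x > 566-351 = 215

215


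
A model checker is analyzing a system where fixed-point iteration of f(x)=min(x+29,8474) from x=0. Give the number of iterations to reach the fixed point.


Step 1: x=0, cap=8474, increment=29
Step 2: x grows by 29 each step until capped at 8474; fixed point is x=8474
Step 3: iterations = ceil(8474/29) = 293

293


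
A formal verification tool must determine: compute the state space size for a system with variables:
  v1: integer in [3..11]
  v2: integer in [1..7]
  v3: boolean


State space = product of domain sizes of all variables.
Domain sizes:
  v1 (integer in [3..11]): 9
  v2 (integer in [1..7]): 7
  v3 (boolean): 2
Product = 9 * 7 * 2 = 126

126


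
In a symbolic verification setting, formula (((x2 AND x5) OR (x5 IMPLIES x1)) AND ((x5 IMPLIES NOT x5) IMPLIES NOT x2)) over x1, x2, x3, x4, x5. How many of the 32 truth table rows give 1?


Formula: (((x2 AND x5) OR (x5 IMPLIES x1)) AND ((x5 IMPLIES NOT x5) IMPLIES NOT x2)) over 5 vars (32 rows)
Evaluate each row (x1, x2, x3, x4, x5 as bits, MSB first):
  row 0 [00000]: (((0 AND 0) OR (0 IMPLIES 0)) AND ((0 IMPLIES NOT 0) IMPLIES NOT 0)) -> 1
  row 1 [00001]: (((0 AND 1) OR (1 IMPLIES 0)) AND ((1 IMPLIES NOT 1) IMPLIES NOT 0)) -> 0
  row 2 [00010]: (((0 AND 0) OR (0 IMPLIES 0)) AND ((0 IMPLIES NOT 0) IMPLIES NOT 0)) -> 1
  row 3 [00011]: (((0 AND 1) OR (1 IMPLIES 0)) AND ((1 IMPLIES NOT 1) IMPLIES NOT 0)) -> 0
  row 4 [00100]: (((0 AND 0) OR (0 IMPLIES 0)) AND ((0 IMPLIES NOT 0) IMPLIES NOT 0)) -> 1
  row 5 [00101]: (((0 AND 1) OR (1 IMPLIES 0)) AND ((1 IMPLIES NOT 1) IMPLIES NOT 0)) -> 0
  row 6 [00110]: (((0 AND 0) OR (0 IMPLIES 0)) AND ((0 IMPLIES NOT 0) IMPLIES NOT 0)) -> 1
  row 7 [00111]: (((0 AND 1) OR (1 IMPLIES 0)) AND ((1 IMPLIES NOT 1) IMPLIES NOT 0)) -> 0
  row 8 [01000]: (((1 AND 0) OR (0 IMPLIES 0)) AND ((0 IMPLIES NOT 0) IMPLIES NOT 1)) -> 0
  row 9 [01001]: (((1 AND 1) OR (1 IMPLIES 0)) AND ((1 IMPLIES NOT 1) IMPLIES NOT 1)) -> 1
  row 10 [01010]: (((1 AND 0) OR (0 IMPLIES 0)) AND ((0 IMPLIES NOT 0) IMPLIES NOT 1)) -> 0
  row 11 [01011]: (((1 AND 1) OR (1 IMPLIES 0)) AND ((1 IMPLIES NOT 1) IMPLIES NOT 1)) -> 1
  row 12 [01100]: (((1 AND 0) OR (0 IMPLIES 0)) AND ((0 IMPLIES NOT 0) IMPLIES NOT 1)) -> 0
  row 13 [01101]: (((1 AND 1) OR (1 IMPLIES 0)) AND ((1 IMPLIES NOT 1) IMPLIES NOT 1)) -> 1
  row 14 [01110]: (((1 AND 0) OR (0 IMPLIES 0)) AND ((0 IMPLIES NOT 0) IMPLIES NOT 1)) -> 0
  row 15 [01111]: (((1 AND 1) OR (1 IMPLIES 0)) AND ((1 IMPLIES NOT 1) IMPLIES NOT 1)) -> 1
  row 16 [10000]: (((0 AND 0) OR (0 IMPLIES 1)) AND ((0 IMPLIES NOT 0) IMPLIES NOT 0)) -> 1
  row 17 [10001]: (((0 AND 1) OR (1 IMPLIES 1)) AND ((1 IMPLIES NOT 1) IMPLIES NOT 0)) -> 1
  row 18 [10010]: (((0 AND 0) OR (0 IMPLIES 1)) AND ((0 IMPLIES NOT 0) IMPLIES NOT 0)) -> 1
  row 19 [10011]: (((0 AND 1) OR (1 IMPLIES 1)) AND ((1 IMPLIES NOT 1) IMPLIES NOT 0)) -> 1
  row 20 [10100]: (((0 AND 0) OR (0 IMPLIES 1)) AND ((0 IMPLIES NOT 0) IMPLIES NOT 0)) -> 1
  row 21 [10101]: (((0 AND 1) OR (1 IMPLIES 1)) AND ((1 IMPLIES NOT 1) IMPLIES NOT 0)) -> 1
  row 22 [10110]: (((0 AND 0) OR (0 IMPLIES 1)) AND ((0 IMPLIES NOT 0) IMPLIES NOT 0)) -> 1
  row 23 [10111]: (((0 AND 1) OR (1 IMPLIES 1)) AND ((1 IMPLIES NOT 1) IMPLIES NOT 0)) -> 1
  row 24 [11000]: (((1 AND 0) OR (0 IMPLIES 1)) AND ((0 IMPLIES NOT 0) IMPLIES NOT 1)) -> 0
  row 25 [11001]: (((1 AND 1) OR (1 IMPLIES 1)) AND ((1 IMPLIES NOT 1) IMPLIES NOT 1)) -> 1
  row 26 [11010]: (((1 AND 0) OR (0 IMPLIES 1)) AND ((0 IMPLIES NOT 0) IMPLIES NOT 1)) -> 0
  row 27 [11011]: (((1 AND 1) OR (1 IMPLIES 1)) AND ((1 IMPLIES NOT 1) IMPLIES NOT 1)) -> 1
  row 28 [11100]: (((1 AND 0) OR (0 IMPLIES 1)) AND ((0 IMPLIES NOT 0) IMPLIES NOT 1)) -> 0
  row 29 [11101]: (((1 AND 1) OR (1 IMPLIES 1)) AND ((1 IMPLIES NOT 1) IMPLIES NOT 1)) -> 1
  row 30 [11110]: (((1 AND 0) OR (0 IMPLIES 1)) AND ((0 IMPLIES NOT 0) IMPLIES NOT 1)) -> 0
  row 31 [11111]: (((1 AND 1) OR (1 IMPLIES 1)) AND ((1 IMPLIES NOT 1) IMPLIES NOT 1)) -> 1
Full result column, 8 rows per line (x1,x2 fixed per line; x3,x4,x5 runs 000..111 left to right):
  rows 0-7 [x1,x2=00]: 10101010  (ones: 4)
  rows 8-15 [x1,x2=01]: 01010101  (ones: 4)
  rows 16-23 [x1,x2=10]: 11111111  (ones: 8)
  rows 24-31 [x1,x2=11]: 01010101  (ones: 4)
Count of 1-rows = 4+4+8+4 = 20

20


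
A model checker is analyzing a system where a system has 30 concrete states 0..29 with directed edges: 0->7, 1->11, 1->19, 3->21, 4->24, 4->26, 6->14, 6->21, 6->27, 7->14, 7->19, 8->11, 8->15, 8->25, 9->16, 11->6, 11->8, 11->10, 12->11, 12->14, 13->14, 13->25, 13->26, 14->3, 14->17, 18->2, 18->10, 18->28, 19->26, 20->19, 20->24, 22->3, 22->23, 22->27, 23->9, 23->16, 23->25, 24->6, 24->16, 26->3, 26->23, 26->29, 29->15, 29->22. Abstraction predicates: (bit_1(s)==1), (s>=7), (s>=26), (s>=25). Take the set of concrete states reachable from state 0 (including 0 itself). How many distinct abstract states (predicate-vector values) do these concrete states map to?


BFS from 0:
Concrete reachable: {0, 3, 7, 9, 14, 15, 16, 17, 19, 21, 22, 23, 25, 26, 27, 29}
Abstract via predicates (bit_1(s)==1), (s>=7), (s>=26), (s>=25):
  (0,0,0,0) <- {0}
  (0,1,0,0) <- {9, 16, 17, 21}
  (0,1,0,1) <- {25}
  (0,1,1,1) <- {29}
  (1,0,0,0) <- {3}
  (1,1,0,0) <- {7, 14, 15, 19, 22, 23}
  (1,1,1,1) <- {26, 27}
Distinct abstract states = 7

7


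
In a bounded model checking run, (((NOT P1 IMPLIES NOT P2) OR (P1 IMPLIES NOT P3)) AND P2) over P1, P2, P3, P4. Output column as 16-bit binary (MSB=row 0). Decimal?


Formula: (((NOT P1 IMPLIES NOT P2) OR (P1 IMPLIES NOT P3)) AND P2) over P1, P2, P3, P4 (16 rows)
Evaluate each row (bits = P1,P2,P3,P4, MSB first):
  row 0 [0000]: (((NOT 0 IMPLIES NOT 0) OR (0 IMPLIES NOT 0)) AND 0) -> 0
  row 1 [0001]: (((NOT 0 IMPLIES NOT 0) OR (0 IMPLIES NOT 0)) AND 0) -> 0
  row 2 [0010]: (((NOT 0 IMPLIES NOT 0) OR (0 IMPLIES NOT 1)) AND 0) -> 0
  row 3 [0011]: (((NOT 0 IMPLIES NOT 0) OR (0 IMPLIES NOT 1)) AND 0) -> 0
  row 4 [0100]: (((NOT 0 IMPLIES NOT 1) OR (0 IMPLIES NOT 0)) AND 1) -> 1
  row 5 [0101]: (((NOT 0 IMPLIES NOT 1) OR (0 IMPLIES NOT 0)) AND 1) -> 1
  row 6 [0110]: (((NOT 0 IMPLIES NOT 1) OR (0 IMPLIES NOT 1)) AND 1) -> 1
  row 7 [0111]: (((NOT 0 IMPLIES NOT 1) OR (0 IMPLIES NOT 1)) AND 1) -> 1
  row 8 [1000]: (((NOT 1 IMPLIES NOT 0) OR (1 IMPLIES NOT 0)) AND 0) -> 0
  row 9 [1001]: (((NOT 1 IMPLIES NOT 0) OR (1 IMPLIES NOT 0)) AND 0) -> 0
  row 10 [1010]: (((NOT 1 IMPLIES NOT 0) OR (1 IMPLIES NOT 1)) AND 0) -> 0
  row 11 [1011]: (((NOT 1 IMPLIES NOT 0) OR (1 IMPLIES NOT 1)) AND 0) -> 0
  row 12 [1100]: (((NOT 1 IMPLIES NOT 1) OR (1 IMPLIES NOT 0)) AND 1) -> 1
  row 13 [1101]: (((NOT 1 IMPLIES NOT 1) OR (1 IMPLIES NOT 0)) AND 1) -> 1
  row 14 [1110]: (((NOT 1 IMPLIES NOT 1) OR (1 IMPLIES NOT 1)) AND 1) -> 1
  row 15 [1111]: (((NOT 1 IMPLIES NOT 1) OR (1 IMPLIES NOT 1)) AND 1) -> 1
Full result column, 4 rows per line (P1,P2 fixed per line; P3,P4 runs 00..11 left to right):
  rows 0-3 [P1,P2=00]: 0000  = hex 0
  rows 4-7 [P1,P2=01]: 1111  = hex F
  rows 8-11 [P1,P2=10]: 0000  = hex 0
  rows 12-15 [P1,P2=11]: 1111  = hex F
Output column (row 0 .. row 15) = 0000111100001111
Output column grouped in 4s = 0000 1111 0000 1111 = 0x0F0F
Convert to decimal digit by digit (value = value*16 + digit):
  0 -> 0
  0*16 + 15 (F) = 15
  15*16 + 0 = 240
  240*16 + 15 (F) = 3855
Decimal = 3855

3855


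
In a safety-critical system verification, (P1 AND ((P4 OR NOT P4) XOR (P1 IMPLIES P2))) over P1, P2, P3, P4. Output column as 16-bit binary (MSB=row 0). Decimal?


Formula: (P1 AND ((P4 OR NOT P4) XOR (P1 IMPLIES P2))) over P1, P2, P3, P4 (16 rows)
Evaluate each row (bits = P1,P2,P3,P4, MSB first):
  row 0 [0000]: (0 AND ((0 OR NOT 0) XOR (0 IMPLIES 0))) -> 0
  row 1 [0001]: (0 AND ((1 OR NOT 1) XOR (0 IMPLIES 0))) -> 0
  row 2 [0010]: (0 AND ((0 OR NOT 0) XOR (0 IMPLIES 0))) -> 0
  row 3 [0011]: (0 AND ((1 OR NOT 1) XOR (0 IMPLIES 0))) -> 0
  row 4 [0100]: (0 AND ((0 OR NOT 0) XOR (0 IMPLIES 1))) -> 0
  row 5 [0101]: (0 AND ((1 OR NOT 1) XOR (0 IMPLIES 1))) -> 0
  row 6 [0110]: (0 AND ((0 OR NOT 0) XOR (0 IMPLIES 1))) -> 0
  row 7 [0111]: (0 AND ((1 OR NOT 1) XOR (0 IMPLIES 1))) -> 0
  row 8 [1000]: (1 AND ((0 OR NOT 0) XOR (1 IMPLIES 0))) -> 1
  row 9 [1001]: (1 AND ((1 OR NOT 1) XOR (1 IMPLIES 0))) -> 1
  row 10 [1010]: (1 AND ((0 OR NOT 0) XOR (1 IMPLIES 0))) -> 1
  row 11 [1011]: (1 AND ((1 OR NOT 1) XOR (1 IMPLIES 0))) -> 1
  row 12 [1100]: (1 AND ((0 OR NOT 0) XOR (1 IMPLIES 1))) -> 0
  row 13 [1101]: (1 AND ((1 OR NOT 1) XOR (1 IMPLIES 1))) -> 0
  row 14 [1110]: (1 AND ((0 OR NOT 0) XOR (1 IMPLIES 1))) -> 0
  row 15 [1111]: (1 AND ((1 OR NOT 1) XOR (1 IMPLIES 1))) -> 0
Full result column, 4 rows per line (P1,P2 fixed per line; P3,P4 runs 00..11 left to right):
  rows 0-3 [P1,P2=00]: 0000  = hex 0
  rows 4-7 [P1,P2=01]: 0000  = hex 0
  rows 8-11 [P1,P2=10]: 1111  = hex F
  rows 12-15 [P1,P2=11]: 0000  = hex 0
Output column (row 0 .. row 15) = 0000000011110000
Output column grouped in 4s = 0000 0000 1111 0000 = 0x00F0
Convert to decimal digit by digit (value = value*16 + digit):
  0 -> 0
  0*16 + 0 = 0
  0*16 + 15 (F) = 15
  15*16 + 0 = 240
Decimal = 240

240


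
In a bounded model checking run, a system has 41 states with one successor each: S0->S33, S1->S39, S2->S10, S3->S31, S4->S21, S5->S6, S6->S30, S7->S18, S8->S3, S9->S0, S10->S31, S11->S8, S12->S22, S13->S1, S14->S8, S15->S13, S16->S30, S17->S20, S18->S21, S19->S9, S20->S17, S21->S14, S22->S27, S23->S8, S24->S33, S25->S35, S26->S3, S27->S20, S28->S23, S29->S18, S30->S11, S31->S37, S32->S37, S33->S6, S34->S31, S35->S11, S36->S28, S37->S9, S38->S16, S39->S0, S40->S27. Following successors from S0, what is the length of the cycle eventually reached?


Trace from S0 until a state repeats:
  S0 -> S33 -> S6 -> S30 -> S11 -> S8 -> S3 -> S31 -> S37 -> S9 -> S0
S0 first seen at step 0, revisited at step 10.
Cycle length = 10 - 0 = 10

10


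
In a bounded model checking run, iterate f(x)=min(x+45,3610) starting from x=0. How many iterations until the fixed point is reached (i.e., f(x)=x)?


Step 1: x=0, cap=3610, increment=45
Step 2: x grows by 45 each step until capped at 3610; fixed point is x=3610
Step 3: iterations = ceil(3610/45) = 81

81


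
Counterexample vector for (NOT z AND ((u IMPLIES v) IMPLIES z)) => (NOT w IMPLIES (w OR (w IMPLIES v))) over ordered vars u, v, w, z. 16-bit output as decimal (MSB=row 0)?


F1 = (NOT z AND ((u IMPLIES v) IMPLIES z))
F2 = (NOT w IMPLIES (w OR (w IMPLIES v)))
Counterexample to F1=>F2 is where F1=1 and F2=0.
Evaluate each row (bits = u,v,w,z, MSB first):
  row 0 [0000]: F1=0 F2=1 -> F1&~F2 -> 0
  row 1 [0001]: F1=0 F2=1 -> F1&~F2 -> 0
  row 2 [0010]: F1=0 F2=1 -> F1&~F2 -> 0
  row 3 [0011]: F1=0 F2=1 -> F1&~F2 -> 0
  row 4 [0100]: F1=0 F2=1 -> F1&~F2 -> 0
  row 5 [0101]: F1=0 F2=1 -> F1&~F2 -> 0
  row 6 [0110]: F1=0 F2=1 -> F1&~F2 -> 0
  row 7 [0111]: F1=0 F2=1 -> F1&~F2 -> 0
  row 8 [1000]: F1=1 F2=1 -> F1&~F2 -> 0
  row 9 [1001]: F1=0 F2=1 -> F1&~F2 -> 0
  row 10 [1010]: F1=1 F2=1 -> F1&~F2 -> 0
  row 11 [1011]: F1=0 F2=1 -> F1&~F2 -> 0
  row 12 [1100]: F1=0 F2=1 -> F1&~F2 -> 0
  row 13 [1101]: F1=0 F2=1 -> F1&~F2 -> 0
  row 14 [1110]: F1=0 F2=1 -> F1&~F2 -> 0
  row 15 [1111]: F1=0 F2=1 -> F1&~F2 -> 0
Full result column, 4 rows per line (u,v fixed per line; w,z runs 00..11 left to right):
  rows 0-3 [u,v=00]: 0000  = hex 0
  rows 4-7 [u,v=01]: 0000  = hex 0
  rows 8-11 [u,v=10]: 0000  = hex 0
  rows 12-15 [u,v=11]: 0000  = hex 0
Counterexample vector (row 0 .. row 15) = 0000000000000000
Output column grouped in 4s = 0000 0000 0000 0000 = 0x0000
Convert to decimal digit by digit (value = value*16 + digit):
  0 -> 0
  0*16 + 0 = 0
  0*16 + 0 = 0
  0*16 + 0 = 0
Decimal = 0

0


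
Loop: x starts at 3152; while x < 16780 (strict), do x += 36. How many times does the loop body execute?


Step 1: x goes from 3152 toward 16780 by 36; the body runs while x<16780, so iterations = ceil((bound-start)/step)
Step 2: Distance=13628
Step 3: ceil(13628/36)=379

379


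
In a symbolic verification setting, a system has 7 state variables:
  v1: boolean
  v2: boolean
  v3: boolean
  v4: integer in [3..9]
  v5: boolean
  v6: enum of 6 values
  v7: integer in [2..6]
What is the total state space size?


State space = product of domain sizes of all variables.
Domain sizes:
  v1 (boolean): 2
  v2 (boolean): 2
  v3 (boolean): 2
  v4 (integer in [3..9]): 7
  v5 (boolean): 2
  v6 (enum of 6 values): 6
  v7 (integer in [2..6]): 5
Product = 2 * 2 * 2 * 7 * 2 * 6 * 5 = 3360

3360


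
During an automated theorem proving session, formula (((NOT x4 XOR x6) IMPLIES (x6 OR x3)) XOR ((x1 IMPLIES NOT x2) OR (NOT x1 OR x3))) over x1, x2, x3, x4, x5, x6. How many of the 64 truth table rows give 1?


Formula: (((NOT x4 XOR x6) IMPLIES (x6 OR x3)) XOR ((x1 IMPLIES NOT x2) OR (NOT x1 OR x3))) over 6 vars (64 rows)
Evaluate each row (x1, x2, x3, x4, x5, x6 as bits, MSB first):
  row 0 [000000]: (((NOT 0 XOR 0) IMPLIES (0 OR 0)) XOR ((0 IMPLIES NOT 0) OR (NOT 0 OR 0))) -> 1
  row 1 [000001]: (((NOT 0 XOR 1) IMPLIES (1 OR 0)) XOR ((0 IMPLIES NOT 0) OR (NOT 0 OR 0))) -> 0
  row 2 [000010]: (((NOT 0 XOR 0) IMPLIES (0 OR 0)) XOR ((0 IMPLIES NOT 0) OR (NOT 0 OR 0))) -> 1
  row 3 [000011]: (((NOT 0 XOR 1) IMPLIES (1 OR 0)) XOR ((0 IMPLIES NOT 0) OR (NOT 0 OR 0))) -> 0
  row 4 [000100]: (((NOT 1 XOR 0) IMPLIES (0 OR 0)) XOR ((0 IMPLIES NOT 0) OR (NOT 0 OR 0))) -> 0
  (every remaining row is evaluated the same way; all 64 results are listed next)
Full result column, 8 rows per line (x1,x2,x3 fixed per line; x4,x5,x6 runs 000..111 left to right):
  rows 0-7 [x1,x2,x3=000]: 10100000  (ones: 2)
  rows 8-15 [x1,x2,x3=001]: 00000000  (ones: 0)
  rows 16-23 [x1,x2,x3=010]: 10100000  (ones: 2)
  rows 24-31 [x1,x2,x3=011]: 00000000  (ones: 0)
  rows 32-39 [x1,x2,x3=100]: 10100000  (ones: 2)
  rows 40-47 [x1,x2,x3=101]: 00000000  (ones: 0)
  rows 48-55 [x1,x2,x3=110]: 01011111  (ones: 6)
  rows 56-63 [x1,x2,x3=111]: 00000000  (ones: 0)
Count of 1-rows = 2+0+2+0+2+0+6+0 = 12

12


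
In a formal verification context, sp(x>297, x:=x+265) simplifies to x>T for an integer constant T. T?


Formula: sp(P, x:=E) = exists old_x. (x = E[old_x/x]) AND P[old_x/x] (old_x is the value of x before the assignment; eliminate old_x by solving x = E[old_x/x] for old_x)
Step 1: Precondition P: x>297, i.e. old_x > 297
Step 2: Assignment gives x = old_x + 265, so old_x = x - 265
Step 3: Substitute into P: x - 265 > 297
Step 4: Simplify: x > 297+265 = 562

562


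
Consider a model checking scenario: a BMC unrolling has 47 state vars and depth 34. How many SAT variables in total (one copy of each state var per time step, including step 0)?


BMC unrolls to depth k, creating one copy of each state var for steps 0..k.
Step count = 34 + 1 = 35 (steps 0 through 34)
Vars per step = 47
Total = 47 * 35 = 1645

1645


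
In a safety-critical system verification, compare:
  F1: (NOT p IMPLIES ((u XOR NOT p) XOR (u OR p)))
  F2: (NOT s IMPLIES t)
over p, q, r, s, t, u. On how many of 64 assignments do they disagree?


F1 = (NOT p IMPLIES ((u XOR NOT p) XOR (u OR p)))
F2 = (NOT s IMPLIES t)
Evaluate both on each of 64 rows (bits = p,q,r,s,t,u):
  row 0 [000000]: F1=1 F2=0 (differ) -> 1
  row 1 [000001]: F1=1 F2=0 (differ) -> 1
  row 2 [000010]: F1=1 F2=1 -> 0
  row 3 [000011]: F1=1 F2=1 -> 0
  row 4 [000100]: F1=1 F2=1 -> 0
  (every remaining row is evaluated the same way; all 64 results are listed next)
Full result column, 8 rows per line (p,q,r fixed per line; s,t,u runs 000..111 left to right):
  rows 0-7 [p,q,r=000]: 11000000  (ones: 2)
  rows 8-15 [p,q,r=001]: 11000000  (ones: 2)
  rows 16-23 [p,q,r=010]: 11000000  (ones: 2)
  rows 24-31 [p,q,r=011]: 11000000  (ones: 2)
  rows 32-39 [p,q,r=100]: 11000000  (ones: 2)
  rows 40-47 [p,q,r=101]: 11000000  (ones: 2)
  rows 48-55 [p,q,r=110]: 11000000  (ones: 2)
  rows 56-63 [p,q,r=111]: 11000000  (ones: 2)
Disagreements = 2+2+2+2+2+2+2+2 = 16

16


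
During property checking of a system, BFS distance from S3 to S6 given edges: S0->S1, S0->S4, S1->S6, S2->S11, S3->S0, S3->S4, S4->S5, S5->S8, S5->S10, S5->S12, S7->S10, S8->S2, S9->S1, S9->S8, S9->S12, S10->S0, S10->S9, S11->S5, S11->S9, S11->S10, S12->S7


BFS layer-by-layer from S3:
  dist 0: {S3}
  dist 1: {S0, S4}
  dist 2: {S1, S5}
  dist 3: {S6, S8, S10, S12}
  -> S6 reached at distance 3
Shortest path length = 3

3


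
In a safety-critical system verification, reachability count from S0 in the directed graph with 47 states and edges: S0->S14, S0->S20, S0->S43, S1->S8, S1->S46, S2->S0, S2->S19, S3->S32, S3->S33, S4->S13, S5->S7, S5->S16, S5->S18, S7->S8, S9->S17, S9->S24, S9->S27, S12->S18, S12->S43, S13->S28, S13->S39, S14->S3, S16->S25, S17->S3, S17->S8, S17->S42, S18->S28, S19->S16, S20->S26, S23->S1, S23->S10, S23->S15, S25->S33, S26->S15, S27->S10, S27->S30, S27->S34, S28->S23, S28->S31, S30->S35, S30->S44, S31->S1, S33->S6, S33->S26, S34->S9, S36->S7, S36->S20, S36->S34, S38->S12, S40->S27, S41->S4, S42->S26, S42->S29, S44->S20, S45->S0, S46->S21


BFS from S0:
  layer 0: {S0}
  layer 1: {S14, S20, S43}
  layer 2: {S3, S26}
  layer 3: {S15, S32, S33}
  layer 4: {S6}
Reachable set: {S0, S3, S6, S14, S15, S20, S26, S32, S33, S43}
Count = 10

10


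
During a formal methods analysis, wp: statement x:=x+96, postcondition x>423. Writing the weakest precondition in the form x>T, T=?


Formula: wp(x:=E, P) = P[E/x] (substitute E for x in postcondition)
Step 1: Postcondition: x>423
Step 2: Substitute x+96 for x: x+96>423
Step 3: Solve for x: x > 423-96 = 327

327


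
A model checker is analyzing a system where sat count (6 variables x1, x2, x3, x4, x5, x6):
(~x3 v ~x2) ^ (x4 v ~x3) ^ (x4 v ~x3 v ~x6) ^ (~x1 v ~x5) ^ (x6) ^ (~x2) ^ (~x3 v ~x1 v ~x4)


CNF with 7 clauses over 6 vars (64 assignments).
An assignment satisfies CNF iff every clause has >=1 true literal.
Check each row (bits = x1,x2,x3,x4,x5,x6; clause T/F shown):
  row 0 [000000]: clauses=TTTTFTT -> 0
  row 1 [000001]: clauses=TTTTTTT -> 1
  row 2 [000010]: clauses=TTTTFTT -> 0
  row 3 [000011]: clauses=TTTTTTT -> 1
  row 4 [000100]: clauses=TTTTFTT -> 0
  (every remaining row is evaluated the same way; all 64 results are listed next)
Full result column, 8 rows per line (x1,x2,x3 fixed per line; x4,x5,x6 runs 000..111 left to right):
  rows 0-7 [x1,x2,x3=000]: 01010101  (ones: 4)
  rows 8-15 [x1,x2,x3=001]: 00000101  (ones: 2)
  rows 16-23 [x1,x2,x3=010]: 00000000  (ones: 0)
  rows 24-31 [x1,x2,x3=011]: 00000000  (ones: 0)
  rows 32-39 [x1,x2,x3=100]: 01000100  (ones: 2)
  rows 40-47 [x1,x2,x3=101]: 00000000  (ones: 0)
  rows 48-55 [x1,x2,x3=110]: 00000000  (ones: 0)
  rows 56-63 [x1,x2,x3=111]: 00000000  (ones: 0)
Satisfying assignments = 4+2+0+0+2+0+0+0 = 8

8


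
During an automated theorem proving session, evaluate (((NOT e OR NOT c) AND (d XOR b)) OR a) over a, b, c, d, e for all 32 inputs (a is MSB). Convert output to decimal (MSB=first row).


Formula: (((NOT e OR NOT c) AND (d XOR b)) OR a) over a, b, c, d, e (32 rows)
Evaluate each row (bits = a,b,c,d,e, MSB first):
  row 0 [00000]: (((NOT 0 OR NOT 0) AND (0 XOR 0)) OR 0) -> 0
  row 1 [00001]: (((NOT 1 OR NOT 0) AND (0 XOR 0)) OR 0) -> 0
  row 2 [00010]: (((NOT 0 OR NOT 0) AND (1 XOR 0)) OR 0) -> 1
  row 3 [00011]: (((NOT 1 OR NOT 0) AND (1 XOR 0)) OR 0) -> 1
  row 4 [00100]: (((NOT 0 OR NOT 1) AND (0 XOR 0)) OR 0) -> 0
  row 5 [00101]: (((NOT 1 OR NOT 1) AND (0 XOR 0)) OR 0) -> 0
  row 6 [00110]: (((NOT 0 OR NOT 1) AND (1 XOR 0)) OR 0) -> 1
  row 7 [00111]: (((NOT 1 OR NOT 1) AND (1 XOR 0)) OR 0) -> 0
  row 8 [01000]: (((NOT 0 OR NOT 0) AND (0 XOR 1)) OR 0) -> 1
  row 9 [01001]: (((NOT 1 OR NOT 0) AND (0 XOR 1)) OR 0) -> 1
  row 10 [01010]: (((NOT 0 OR NOT 0) AND (1 XOR 1)) OR 0) -> 0
  row 11 [01011]: (((NOT 1 OR NOT 0) AND (1 XOR 1)) OR 0) -> 0
  row 12 [01100]: (((NOT 0 OR NOT 1) AND (0 XOR 1)) OR 0) -> 1
  row 13 [01101]: (((NOT 1 OR NOT 1) AND (0 XOR 1)) OR 0) -> 0
  row 14 [01110]: (((NOT 0 OR NOT 1) AND (1 XOR 1)) OR 0) -> 0
  row 15 [01111]: (((NOT 1 OR NOT 1) AND (1 XOR 1)) OR 0) -> 0
  row 16 [10000]: (((NOT 0 OR NOT 0) AND (0 XOR 0)) OR 1) -> 1
  row 17 [10001]: (((NOT 1 OR NOT 0) AND (0 XOR 0)) OR 1) -> 1
  row 18 [10010]: (((NOT 0 OR NOT 0) AND (1 XOR 0)) OR 1) -> 1
  row 19 [10011]: (((NOT 1 OR NOT 0) AND (1 XOR 0)) OR 1) -> 1
  row 20 [10100]: (((NOT 0 OR NOT 1) AND (0 XOR 0)) OR 1) -> 1
  row 21 [10101]: (((NOT 1 OR NOT 1) AND (0 XOR 0)) OR 1) -> 1
  row 22 [10110]: (((NOT 0 OR NOT 1) AND (1 XOR 0)) OR 1) -> 1
  row 23 [10111]: (((NOT 1 OR NOT 1) AND (1 XOR 0)) OR 1) -> 1
  row 24 [11000]: (((NOT 0 OR NOT 0) AND (0 XOR 1)) OR 1) -> 1
  row 25 [11001]: (((NOT 1 OR NOT 0) AND (0 XOR 1)) OR 1) -> 1
  row 26 [11010]: (((NOT 0 OR NOT 0) AND (1 XOR 1)) OR 1) -> 1
  row 27 [11011]: (((NOT 1 OR NOT 0) AND (1 XOR 1)) OR 1) -> 1
  row 28 [11100]: (((NOT 0 OR NOT 1) AND (0 XOR 1)) OR 1) -> 1
  row 29 [11101]: (((NOT 1 OR NOT 1) AND (0 XOR 1)) OR 1) -> 1
  row 30 [11110]: (((NOT 0 OR NOT 1) AND (1 XOR 1)) OR 1) -> 1
  row 31 [11111]: (((NOT 1 OR NOT 1) AND (1 XOR 1)) OR 1) -> 1
Full result column, 4 rows per line (a,b,c fixed per line; d,e runs 00..11 left to right):
  rows 0-3 [a,b,c=000]: 0011  = hex 3
  rows 4-7 [a,b,c=001]: 0010  = hex 2
  rows 8-11 [a,b,c=010]: 1100  = hex C
  rows 12-15 [a,b,c=011]: 1000  = hex 8
  rows 16-19 [a,b,c=100]: 1111  = hex F
  rows 20-23 [a,b,c=101]: 1111  = hex F
  rows 24-27 [a,b,c=110]: 1111  = hex F
  rows 28-31 [a,b,c=111]: 1111  = hex F
Output column (row 0 .. row 31) = 00110010110010001111111111111111
Output column grouped in 4s = 0011 0010 1100 1000 1111 1111 1111 1111 = 0x32C8FFFF
Convert to decimal digit by digit (value = value*16 + digit):
  3 -> 3
  3*16 + 2 = 50
  50*16 + 12 (C) = 812
  812*16 + 8 = 13000
  13000*16 + 15 (F) = 208015
  208015*16 + 15 (F) = 3328255
  3328255*16 + 15 (F) = 53252095
  53252095*16 + 15 (F) = 852033535
Decimal = 852033535

852033535


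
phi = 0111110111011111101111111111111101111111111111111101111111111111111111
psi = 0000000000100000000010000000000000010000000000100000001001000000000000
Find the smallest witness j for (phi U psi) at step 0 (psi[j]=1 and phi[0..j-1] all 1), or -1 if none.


(phi U psi) at 0: need smallest j with psi[j]=1 and phi[i]=1 for all i in [0,j).
Scan from step 0:
  step 0: phi=0 -> phi-prefix broken from here
  step 10: psi=1 but phi already failed -> not a witness
  step 20: psi=1 but phi already failed -> not a witness
  step 35: psi=1 but phi already failed -> not a witness
  step 46: psi=1 but phi already failed -> not a witness
  step 54: psi=1 but phi already failed -> not a witness
  step 57: psi=1 but phi already failed -> not a witness
  end of trace: no witness -> -1
Witness step = -1

-1


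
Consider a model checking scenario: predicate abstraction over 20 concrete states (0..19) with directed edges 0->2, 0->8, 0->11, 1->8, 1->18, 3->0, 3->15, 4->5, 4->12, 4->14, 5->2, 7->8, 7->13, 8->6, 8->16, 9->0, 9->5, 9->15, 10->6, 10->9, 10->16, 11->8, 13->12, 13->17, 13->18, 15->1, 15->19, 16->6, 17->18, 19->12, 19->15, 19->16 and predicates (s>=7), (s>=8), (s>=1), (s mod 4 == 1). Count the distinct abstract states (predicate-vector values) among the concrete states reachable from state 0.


BFS from 0:
Concrete reachable: {0, 2, 6, 8, 11, 16}
Abstract via predicates (s>=7), (s>=8), (s>=1), (s mod 4 == 1):
  (0,0,0,0) <- {0}
  (0,0,1,0) <- {2, 6}
  (1,1,1,0) <- {8, 11, 16}
Distinct abstract states = 3

3


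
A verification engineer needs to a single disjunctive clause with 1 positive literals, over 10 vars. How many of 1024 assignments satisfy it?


Step 1: Total=2^10=1024
Step 2: Unsat when all 1 false: 2^9=512
Step 3: Sat=1024-512=512

512


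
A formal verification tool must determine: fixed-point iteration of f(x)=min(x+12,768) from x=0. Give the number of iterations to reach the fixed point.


Step 1: x=0, cap=768, increment=12
Step 2: x grows by 12 each step until capped at 768; fixed point is x=768
Step 3: iterations = ceil(768/12) = 64

64


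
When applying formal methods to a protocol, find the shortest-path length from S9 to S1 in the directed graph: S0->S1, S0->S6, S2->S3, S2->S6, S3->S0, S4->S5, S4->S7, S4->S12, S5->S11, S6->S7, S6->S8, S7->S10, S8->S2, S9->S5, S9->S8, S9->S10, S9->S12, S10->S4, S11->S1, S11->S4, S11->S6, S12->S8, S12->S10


BFS layer-by-layer from S9:
  dist 0: {S9}
  dist 1: {S5, S8, S10, S12}
  dist 2: {S2, S4, S11}
  dist 3: {S1, S3, S6, S7}
  -> S1 reached at distance 3
Shortest path length = 3

3


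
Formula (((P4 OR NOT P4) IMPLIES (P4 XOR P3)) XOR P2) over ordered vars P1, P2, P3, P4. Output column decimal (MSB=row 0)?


Formula: (((P4 OR NOT P4) IMPLIES (P4 XOR P3)) XOR P2) over P1, P2, P3, P4 (16 rows)
Evaluate each row (bits = P1,P2,P3,P4, MSB first):
  row 0 [0000]: (((0 OR NOT 0) IMPLIES (0 XOR 0)) XOR 0) -> 0
  row 1 [0001]: (((1 OR NOT 1) IMPLIES (1 XOR 0)) XOR 0) -> 1
  row 2 [0010]: (((0 OR NOT 0) IMPLIES (0 XOR 1)) XOR 0) -> 1
  row 3 [0011]: (((1 OR NOT 1) IMPLIES (1 XOR 1)) XOR 0) -> 0
  row 4 [0100]: (((0 OR NOT 0) IMPLIES (0 XOR 0)) XOR 1) -> 1
  row 5 [0101]: (((1 OR NOT 1) IMPLIES (1 XOR 0)) XOR 1) -> 0
  row 6 [0110]: (((0 OR NOT 0) IMPLIES (0 XOR 1)) XOR 1) -> 0
  row 7 [0111]: (((1 OR NOT 1) IMPLIES (1 XOR 1)) XOR 1) -> 1
  row 8 [1000]: (((0 OR NOT 0) IMPLIES (0 XOR 0)) XOR 0) -> 0
  row 9 [1001]: (((1 OR NOT 1) IMPLIES (1 XOR 0)) XOR 0) -> 1
  row 10 [1010]: (((0 OR NOT 0) IMPLIES (0 XOR 1)) XOR 0) -> 1
  row 11 [1011]: (((1 OR NOT 1) IMPLIES (1 XOR 1)) XOR 0) -> 0
  row 12 [1100]: (((0 OR NOT 0) IMPLIES (0 XOR 0)) XOR 1) -> 1
  row 13 [1101]: (((1 OR NOT 1) IMPLIES (1 XOR 0)) XOR 1) -> 0
  row 14 [1110]: (((0 OR NOT 0) IMPLIES (0 XOR 1)) XOR 1) -> 0
  row 15 [1111]: (((1 OR NOT 1) IMPLIES (1 XOR 1)) XOR 1) -> 1
Full result column, 4 rows per line (P1,P2 fixed per line; P3,P4 runs 00..11 left to right):
  rows 0-3 [P1,P2=00]: 0110  = hex 6
  rows 4-7 [P1,P2=01]: 1001  = hex 9
  rows 8-11 [P1,P2=10]: 0110  = hex 6
  rows 12-15 [P1,P2=11]: 1001  = hex 9
Output column (row 0 .. row 15) = 0110100101101001
Output column grouped in 4s = 0110 1001 0110 1001 = 0x6969
Convert to decimal digit by digit (value = value*16 + digit):
  6 -> 6
  6*16 + 9 = 105
  105*16 + 6 = 1686
  1686*16 + 9 = 26985
Decimal = 26985

26985


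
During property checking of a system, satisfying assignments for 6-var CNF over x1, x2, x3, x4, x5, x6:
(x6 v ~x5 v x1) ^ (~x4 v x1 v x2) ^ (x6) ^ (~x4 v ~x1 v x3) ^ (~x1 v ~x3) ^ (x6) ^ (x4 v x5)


CNF with 7 clauses over 6 vars (64 assignments).
An assignment satisfies CNF iff every clause has >=1 true literal.
Check each row (bits = x1,x2,x3,x4,x5,x6; clause T/F shown):
  row 0 [000000]: clauses=TTFTTFF -> 0
  row 1 [000001]: clauses=TTTTTTF -> 0
  row 2 [000010]: clauses=FTFTTFT -> 0
  row 3 [000011]: clauses=TTTTTTT -> 1
  row 4 [000100]: clauses=TFFTTFT -> 0
  (every remaining row is evaluated the same way; all 64 results are listed next)
Full result column, 8 rows per line (x1,x2,x3 fixed per line; x4,x5,x6 runs 000..111 left to right):
  rows 0-7 [x1,x2,x3=000]: 00010000  (ones: 1)
  rows 8-15 [x1,x2,x3=001]: 00010000  (ones: 1)
  rows 16-23 [x1,x2,x3=010]: 00010101  (ones: 3)
  rows 24-31 [x1,x2,x3=011]: 00010101  (ones: 3)
  rows 32-39 [x1,x2,x3=100]: 00010000  (ones: 1)
  rows 40-47 [x1,x2,x3=101]: 00000000  (ones: 0)
  rows 48-55 [x1,x2,x3=110]: 00010000  (ones: 1)
  rows 56-63 [x1,x2,x3=111]: 00000000  (ones: 0)
Satisfying assignments = 1+1+3+3+1+0+1+0 = 10

10


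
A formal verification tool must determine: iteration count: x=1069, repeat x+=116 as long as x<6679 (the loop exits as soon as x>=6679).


Step 1: x goes from 1069 toward 6679 by 116; the body runs while x<6679, so iterations = ceil((bound-start)/step)
Step 2: Distance=5610
Step 3: ceil(5610/116)=49

49


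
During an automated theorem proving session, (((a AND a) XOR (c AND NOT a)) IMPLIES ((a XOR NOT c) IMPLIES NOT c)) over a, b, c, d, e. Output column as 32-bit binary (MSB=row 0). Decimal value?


Formula: (((a AND a) XOR (c AND NOT a)) IMPLIES ((a XOR NOT c) IMPLIES NOT c)) over a, b, c, d, e (32 rows)
Evaluate each row (bits = a,b,c,d,e, MSB first):
  row 0 [00000]: (((0 AND 0) XOR (0 AND NOT 0)) IMPLIES ((0 XOR NOT 0) IMPLIES NOT 0)) -> 1
  row 1 [00001]: (((0 AND 0) XOR (0 AND NOT 0)) IMPLIES ((0 XOR NOT 0) IMPLIES NOT 0)) -> 1
  row 2 [00010]: (((0 AND 0) XOR (0 AND NOT 0)) IMPLIES ((0 XOR NOT 0) IMPLIES NOT 0)) -> 1
  row 3 [00011]: (((0 AND 0) XOR (0 AND NOT 0)) IMPLIES ((0 XOR NOT 0) IMPLIES NOT 0)) -> 1
  row 4 [00100]: (((0 AND 0) XOR (1 AND NOT 0)) IMPLIES ((0 XOR NOT 1) IMPLIES NOT 1)) -> 1
  row 5 [00101]: (((0 AND 0) XOR (1 AND NOT 0)) IMPLIES ((0 XOR NOT 1) IMPLIES NOT 1)) -> 1
  row 6 [00110]: (((0 AND 0) XOR (1 AND NOT 0)) IMPLIES ((0 XOR NOT 1) IMPLIES NOT 1)) -> 1
  row 7 [00111]: (((0 AND 0) XOR (1 AND NOT 0)) IMPLIES ((0 XOR NOT 1) IMPLIES NOT 1)) -> 1
  row 8 [01000]: (((0 AND 0) XOR (0 AND NOT 0)) IMPLIES ((0 XOR NOT 0) IMPLIES NOT 0)) -> 1
  row 9 [01001]: (((0 AND 0) XOR (0 AND NOT 0)) IMPLIES ((0 XOR NOT 0) IMPLIES NOT 0)) -> 1
  row 10 [01010]: (((0 AND 0) XOR (0 AND NOT 0)) IMPLIES ((0 XOR NOT 0) IMPLIES NOT 0)) -> 1
  row 11 [01011]: (((0 AND 0) XOR (0 AND NOT 0)) IMPLIES ((0 XOR NOT 0) IMPLIES NOT 0)) -> 1
  row 12 [01100]: (((0 AND 0) XOR (1 AND NOT 0)) IMPLIES ((0 XOR NOT 1) IMPLIES NOT 1)) -> 1
  row 13 [01101]: (((0 AND 0) XOR (1 AND NOT 0)) IMPLIES ((0 XOR NOT 1) IMPLIES NOT 1)) -> 1
  row 14 [01110]: (((0 AND 0) XOR (1 AND NOT 0)) IMPLIES ((0 XOR NOT 1) IMPLIES NOT 1)) -> 1
  row 15 [01111]: (((0 AND 0) XOR (1 AND NOT 0)) IMPLIES ((0 XOR NOT 1) IMPLIES NOT 1)) -> 1
  row 16 [10000]: (((1 AND 1) XOR (0 AND NOT 1)) IMPLIES ((1 XOR NOT 0) IMPLIES NOT 0)) -> 1
  row 17 [10001]: (((1 AND 1) XOR (0 AND NOT 1)) IMPLIES ((1 XOR NOT 0) IMPLIES NOT 0)) -> 1
  row 18 [10010]: (((1 AND 1) XOR (0 AND NOT 1)) IMPLIES ((1 XOR NOT 0) IMPLIES NOT 0)) -> 1
  row 19 [10011]: (((1 AND 1) XOR (0 AND NOT 1)) IMPLIES ((1 XOR NOT 0) IMPLIES NOT 0)) -> 1
  row 20 [10100]: (((1 AND 1) XOR (1 AND NOT 1)) IMPLIES ((1 XOR NOT 1) IMPLIES NOT 1)) -> 0
  row 21 [10101]: (((1 AND 1) XOR (1 AND NOT 1)) IMPLIES ((1 XOR NOT 1) IMPLIES NOT 1)) -> 0
  row 22 [10110]: (((1 AND 1) XOR (1 AND NOT 1)) IMPLIES ((1 XOR NOT 1) IMPLIES NOT 1)) -> 0
  row 23 [10111]: (((1 AND 1) XOR (1 AND NOT 1)) IMPLIES ((1 XOR NOT 1) IMPLIES NOT 1)) -> 0
  row 24 [11000]: (((1 AND 1) XOR (0 AND NOT 1)) IMPLIES ((1 XOR NOT 0) IMPLIES NOT 0)) -> 1
  row 25 [11001]: (((1 AND 1) XOR (0 AND NOT 1)) IMPLIES ((1 XOR NOT 0) IMPLIES NOT 0)) -> 1
  row 26 [11010]: (((1 AND 1) XOR (0 AND NOT 1)) IMPLIES ((1 XOR NOT 0) IMPLIES NOT 0)) -> 1
  row 27 [11011]: (((1 AND 1) XOR (0 AND NOT 1)) IMPLIES ((1 XOR NOT 0) IMPLIES NOT 0)) -> 1
  row 28 [11100]: (((1 AND 1) XOR (1 AND NOT 1)) IMPLIES ((1 XOR NOT 1) IMPLIES NOT 1)) -> 0
  row 29 [11101]: (((1 AND 1) XOR (1 AND NOT 1)) IMPLIES ((1 XOR NOT 1) IMPLIES NOT 1)) -> 0
  row 30 [11110]: (((1 AND 1) XOR (1 AND NOT 1)) IMPLIES ((1 XOR NOT 1) IMPLIES NOT 1)) -> 0
  row 31 [11111]: (((1 AND 1) XOR (1 AND NOT 1)) IMPLIES ((1 XOR NOT 1) IMPLIES NOT 1)) -> 0
Full result column, 4 rows per line (a,b,c fixed per line; d,e runs 00..11 left to right):
  rows 0-3 [a,b,c=000]: 1111  = hex F
  rows 4-7 [a,b,c=001]: 1111  = hex F
  rows 8-11 [a,b,c=010]: 1111  = hex F
  rows 12-15 [a,b,c=011]: 1111  = hex F
  rows 16-19 [a,b,c=100]: 1111  = hex F
  rows 20-23 [a,b,c=101]: 0000  = hex 0
  rows 24-27 [a,b,c=110]: 1111  = hex F
  rows 28-31 [a,b,c=111]: 0000  = hex 0
Output column (row 0 .. row 31) = 11111111111111111111000011110000
Output column grouped in 4s = 1111 1111 1111 1111 1111 0000 1111 0000 = 0xFFFFF0F0
Convert to decimal digit by digit (value = value*16 + digit):
  F -> 15
  15*16 + 15 (F) = 255
  255*16 + 15 (F) = 4095
  4095*16 + 15 (F) = 65535
  65535*16 + 15 (F) = 1048575
  1048575*16 + 0 = 16777200
  16777200*16 + 15 (F) = 268435215
  268435215*16 + 0 = 4294963440
Decimal = 4294963440

4294963440


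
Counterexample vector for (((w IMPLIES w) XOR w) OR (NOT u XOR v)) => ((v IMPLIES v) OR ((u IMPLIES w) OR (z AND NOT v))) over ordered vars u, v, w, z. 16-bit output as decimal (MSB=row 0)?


F1 = (((w IMPLIES w) XOR w) OR (NOT u XOR v))
F2 = ((v IMPLIES v) OR ((u IMPLIES w) OR (z AND NOT v)))
Counterexample to F1=>F2 is where F1=1 and F2=0.
Evaluate each row (bits = u,v,w,z, MSB first):
  row 0 [0000]: F1=1 F2=1 -> F1&~F2 -> 0
  row 1 [0001]: F1=1 F2=1 -> F1&~F2 -> 0
  row 2 [0010]: F1=1 F2=1 -> F1&~F2 -> 0
  row 3 [0011]: F1=1 F2=1 -> F1&~F2 -> 0
  row 4 [0100]: F1=1 F2=1 -> F1&~F2 -> 0
  row 5 [0101]: F1=1 F2=1 -> F1&~F2 -> 0
  row 6 [0110]: F1=0 F2=1 -> F1&~F2 -> 0
  row 7 [0111]: F1=0 F2=1 -> F1&~F2 -> 0
  row 8 [1000]: F1=1 F2=1 -> F1&~F2 -> 0
  row 9 [1001]: F1=1 F2=1 -> F1&~F2 -> 0
  row 10 [1010]: F1=0 F2=1 -> F1&~F2 -> 0
  row 11 [1011]: F1=0 F2=1 -> F1&~F2 -> 0
  row 12 [1100]: F1=1 F2=1 -> F1&~F2 -> 0
  row 13 [1101]: F1=1 F2=1 -> F1&~F2 -> 0
  row 14 [1110]: F1=1 F2=1 -> F1&~F2 -> 0
  row 15 [1111]: F1=1 F2=1 -> F1&~F2 -> 0
Full result column, 4 rows per line (u,v fixed per line; w,z runs 00..11 left to right):
  rows 0-3 [u,v=00]: 0000  = hex 0
  rows 4-7 [u,v=01]: 0000  = hex 0
  rows 8-11 [u,v=10]: 0000  = hex 0
  rows 12-15 [u,v=11]: 0000  = hex 0
Counterexample vector (row 0 .. row 15) = 0000000000000000
Output column grouped in 4s = 0000 0000 0000 0000 = 0x0000
Convert to decimal digit by digit (value = value*16 + digit):
  0 -> 0
  0*16 + 0 = 0
  0*16 + 0 = 0
  0*16 + 0 = 0
Decimal = 0

0


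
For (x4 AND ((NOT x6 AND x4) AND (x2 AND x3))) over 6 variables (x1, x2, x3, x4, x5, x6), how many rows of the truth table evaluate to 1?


Formula: (x4 AND ((NOT x6 AND x4) AND (x2 AND x3))) over 6 vars (64 rows)
Evaluate each row (x1, x2, x3, x4, x5, x6 as bits, MSB first):
  row 0 [000000]: (0 AND ((NOT 0 AND 0) AND (0 AND 0))) -> 0
  row 1 [000001]: (0 AND ((NOT 1 AND 0) AND (0 AND 0))) -> 0
  row 2 [000010]: (0 AND ((NOT 0 AND 0) AND (0 AND 0))) -> 0
  row 3 [000011]: (0 AND ((NOT 1 AND 0) AND (0 AND 0))) -> 0
  row 4 [000100]: (1 AND ((NOT 0 AND 1) AND (0 AND 0))) -> 0
  (every remaining row is evaluated the same way; all 64 results are listed next)
Full result column, 8 rows per line (x1,x2,x3 fixed per line; x4,x5,x6 runs 000..111 left to right):
  rows 0-7 [x1,x2,x3=000]: 00000000  (ones: 0)
  rows 8-15 [x1,x2,x3=001]: 00000000  (ones: 0)
  rows 16-23 [x1,x2,x3=010]: 00000000  (ones: 0)
  rows 24-31 [x1,x2,x3=011]: 00001010  (ones: 2)
  rows 32-39 [x1,x2,x3=100]: 00000000  (ones: 0)
  rows 40-47 [x1,x2,x3=101]: 00000000  (ones: 0)
  rows 48-55 [x1,x2,x3=110]: 00000000  (ones: 0)
  rows 56-63 [x1,x2,x3=111]: 00001010  (ones: 2)
Count of 1-rows = 0+0+0+2+0+0+0+2 = 4

4


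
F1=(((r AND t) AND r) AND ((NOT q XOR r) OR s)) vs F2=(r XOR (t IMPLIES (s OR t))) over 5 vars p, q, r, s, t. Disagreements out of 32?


F1 = (((r AND t) AND r) AND ((NOT q XOR r) OR s))
F2 = (r XOR (t IMPLIES (s OR t)))
Evaluate both on each of 32 rows (bits = p,q,r,s,t):
  row 0 [00000]: F1=0 F2=1 (differ) -> 1
  row 1 [00001]: F1=0 F2=1 (differ) -> 1
  row 2 [00010]: F1=0 F2=1 (differ) -> 1
  row 3 [00011]: F1=0 F2=1 (differ) -> 1
  row 4 [00100]: F1=0 F2=0 -> 0
  row 5 [00101]: F1=0 F2=0 -> 0
  row 6 [00110]: F1=0 F2=0 -> 0
  row 7 [00111]: F1=1 F2=0 (differ) -> 1
  row 8 [01000]: F1=0 F2=1 (differ) -> 1
  row 9 [01001]: F1=0 F2=1 (differ) -> 1
  row 10 [01010]: F1=0 F2=1 (differ) -> 1
  row 11 [01011]: F1=0 F2=1 (differ) -> 1
  row 12 [01100]: F1=0 F2=0 -> 0
  row 13 [01101]: F1=1 F2=0 (differ) -> 1
  row 14 [01110]: F1=0 F2=0 -> 0
  row 15 [01111]: F1=1 F2=0 (differ) -> 1
  row 16 [10000]: F1=0 F2=1 (differ) -> 1
  row 17 [10001]: F1=0 F2=1 (differ) -> 1
  row 18 [10010]: F1=0 F2=1 (differ) -> 1
  row 19 [10011]: F1=0 F2=1 (differ) -> 1
  row 20 [10100]: F1=0 F2=0 -> 0
  row 21 [10101]: F1=0 F2=0 -> 0
  row 22 [10110]: F1=0 F2=0 -> 0
  row 23 [10111]: F1=1 F2=0 (differ) -> 1
  row 24 [11000]: F1=0 F2=1 (differ) -> 1
  row 25 [11001]: F1=0 F2=1 (differ) -> 1
  row 26 [11010]: F1=0 F2=1 (differ) -> 1
  row 27 [11011]: F1=0 F2=1 (differ) -> 1
  row 28 [11100]: F1=0 F2=0 -> 0
  row 29 [11101]: F1=1 F2=0 (differ) -> 1
  row 30 [11110]: F1=0 F2=0 -> 0
  row 31 [11111]: F1=1 F2=0 (differ) -> 1
Full result column, 8 rows per line (p,q fixed per line; r,s,t runs 000..111 left to right):
  rows 0-7 [p,q=00]: 11110001  (ones: 5)
  rows 8-15 [p,q=01]: 11110101  (ones: 6)
  rows 16-23 [p,q=10]: 11110001  (ones: 5)
  rows 24-31 [p,q=11]: 11110101  (ones: 6)
Disagreements = 5+6+5+6 = 22

22


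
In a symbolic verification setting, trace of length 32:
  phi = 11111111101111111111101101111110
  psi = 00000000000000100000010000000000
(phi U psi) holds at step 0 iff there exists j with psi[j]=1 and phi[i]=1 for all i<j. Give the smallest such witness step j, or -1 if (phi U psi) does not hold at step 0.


(phi U psi) at 0: need smallest j with psi[j]=1 and phi[i]=1 for all i in [0,j).
Scan from step 0:
  step 0: phi=1, psi=0 -> continue
  step 1: phi=1, psi=0 -> continue
  step 2: phi=1, psi=0 -> continue
  step 3: phi=1, psi=0 -> continue
  step 9: phi=0 -> phi-prefix broken from here
  step 14: psi=1 but phi already failed -> not a witness
  step 21: psi=1 but phi already failed -> not a witness
  end of trace: no witness -> -1
Witness step = -1

-1


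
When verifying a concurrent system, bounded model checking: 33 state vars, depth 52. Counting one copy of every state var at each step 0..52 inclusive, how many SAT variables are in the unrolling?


BMC unrolls to depth k, creating one copy of each state var for steps 0..k.
Step count = 52 + 1 = 53 (steps 0 through 52)
Vars per step = 33
Total = 33 * 53 = 1749

1749


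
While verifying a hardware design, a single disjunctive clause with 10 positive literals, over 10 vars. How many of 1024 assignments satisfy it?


Step 1: Total=2^10=1024
Step 2: Unsat when all 10 false: 2^0=1
Step 3: Sat=1024-1=1023

1023


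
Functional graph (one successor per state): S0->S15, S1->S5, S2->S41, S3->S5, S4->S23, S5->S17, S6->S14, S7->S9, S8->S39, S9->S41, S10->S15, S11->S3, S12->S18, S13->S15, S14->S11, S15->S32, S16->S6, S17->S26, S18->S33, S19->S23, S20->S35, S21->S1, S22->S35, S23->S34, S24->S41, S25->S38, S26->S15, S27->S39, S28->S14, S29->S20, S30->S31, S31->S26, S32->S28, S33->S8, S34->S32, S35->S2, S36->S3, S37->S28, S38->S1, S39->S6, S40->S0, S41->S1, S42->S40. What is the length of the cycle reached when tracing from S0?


Trace from S0 until a state repeats:
  S0 -> S15 -> S32 -> S28 -> S14 -> S11 -> S3 -> S5 -> S17 -> S26 -> S15
S15 first seen at step 1, revisited at step 10.
Cycle length = 10 - 1 = 9

9


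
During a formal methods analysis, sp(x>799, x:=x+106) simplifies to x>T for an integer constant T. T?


Formula: sp(P, x:=E) = exists old_x. (x = E[old_x/x]) AND P[old_x/x] (old_x is the value of x before the assignment; eliminate old_x by solving x = E[old_x/x] for old_x)
Step 1: Precondition P: x>799, i.e. old_x > 799
Step 2: Assignment gives x = old_x + 106, so old_x = x - 106
Step 3: Substitute into P: x - 106 > 799
Step 4: Simplify: x > 799+106 = 905

905


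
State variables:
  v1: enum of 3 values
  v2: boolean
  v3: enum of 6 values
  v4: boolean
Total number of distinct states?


State space = product of domain sizes of all variables.
Domain sizes:
  v1 (enum of 3 values): 3
  v2 (boolean): 2
  v3 (enum of 6 values): 6
  v4 (boolean): 2
Product = 3 * 2 * 6 * 2 = 72

72


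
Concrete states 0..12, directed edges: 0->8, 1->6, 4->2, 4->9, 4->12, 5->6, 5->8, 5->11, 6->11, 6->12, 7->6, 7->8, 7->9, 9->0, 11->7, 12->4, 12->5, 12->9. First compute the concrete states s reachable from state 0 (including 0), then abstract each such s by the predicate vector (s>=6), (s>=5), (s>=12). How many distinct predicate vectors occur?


BFS from 0:
Concrete reachable: {0, 8}
Abstract via predicates (s>=6), (s>=5), (s>=12):
  (0,0,0) <- {0}
  (1,1,0) <- {8}
Distinct abstract states = 2

2


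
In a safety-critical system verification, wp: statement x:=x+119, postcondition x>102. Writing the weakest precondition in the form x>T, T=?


Formula: wp(x:=E, P) = P[E/x] (substitute E for x in postcondition)
Step 1: Postcondition: x>102
Step 2: Substitute x+119 for x: x+119>102
Step 3: Solve for x: x > 102-119 = -17

-17
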